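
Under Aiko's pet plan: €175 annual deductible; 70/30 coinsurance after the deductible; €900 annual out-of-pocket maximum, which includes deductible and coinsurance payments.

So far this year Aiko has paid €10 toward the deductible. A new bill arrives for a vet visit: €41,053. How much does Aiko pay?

Deductible still to meet: €175 − €10 = €165.
The remaining €40,888 (= €41,053 − €165) moves to coinsurance.
Owner's 30% share of €40,888 is €12,266.40.
So the owner owes €165 + €12,266.40 = €12,431.40 before any cap.
Year-to-date out-of-pocket would reach €10 + €12,431.40 = €12,441.40, above the €900 maximum, so the owner pays only €900 − €10 = €890.

€890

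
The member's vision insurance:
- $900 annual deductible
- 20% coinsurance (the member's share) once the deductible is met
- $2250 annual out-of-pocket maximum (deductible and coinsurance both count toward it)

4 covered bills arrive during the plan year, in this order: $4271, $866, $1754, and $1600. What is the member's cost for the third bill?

$350.80

#1 ($4271): $900 to deductible, leaving $3371; coinsurance $3371 × 20% = $674.20. Cost to member: $1574.20. OOP to date $1574.20.
#2 ($866): deductible already satisfied, so member's share is 20% × $866 = $173.20. Member owes $173.20 (running OOP $1747.40).
#3 ($1754): 20% coinsurance on $1754 = $350.80. Member owes $350.80 (running OOP $2098.20).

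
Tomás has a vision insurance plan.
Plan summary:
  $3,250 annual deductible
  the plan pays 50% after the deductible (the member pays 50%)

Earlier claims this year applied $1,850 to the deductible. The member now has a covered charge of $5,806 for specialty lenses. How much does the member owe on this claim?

Remaining deductible: $3,250 − $1,850 = $1,400.
That leaves $5,806 − $1,400 = $4,406 for coinsurance.
Coinsurance: $4,406 × 50% = $2,203.
Member responsibility: $1,400 + $2,203 = $3,603.

$3,603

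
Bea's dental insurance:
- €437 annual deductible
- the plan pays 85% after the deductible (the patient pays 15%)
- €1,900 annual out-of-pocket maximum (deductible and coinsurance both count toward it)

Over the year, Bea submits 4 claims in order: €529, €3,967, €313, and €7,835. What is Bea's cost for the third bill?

Claim 1 — €529: deductible takes €437, €92 remains; coinsurance €92 × 15% = €13.80. Patient owes €450.80 (running OOP €450.80).
Claim 2 — €3,967: deductible met; 15% of €3,967 = €595.05. Patient pays €595.05; OOP now €1,045.85.
Claim 3 — €313: deductible met; 15% of €313 = €46.95. Patient pays €46.95; OOP now €1,092.80.

€46.95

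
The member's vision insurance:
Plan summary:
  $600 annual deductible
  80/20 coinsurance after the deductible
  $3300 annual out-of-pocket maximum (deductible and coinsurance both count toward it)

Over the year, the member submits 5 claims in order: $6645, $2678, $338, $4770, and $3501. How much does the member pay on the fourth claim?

Claim 1 ($6645): deductible takes $600, $6045 remains; coinsurance $6045 × 20% = $1209. Cost to member: $1809. OOP to date $1809.
Claim 2 ($2678): 20% coinsurance on $2678 = $535.60. Cost to member: $535.60. OOP to date $2344.60.
Claim 3 ($338): deductible met; 20% of $338 = $67.60. Member owes $67.60 (running OOP $2412.20).
Claim 4 ($4770): 20% coinsurance on $4770 = $954. Adding that to $2412.20 gives $3366.20, past the $3300 cap; member pays only $3300 − $2412.20 = $887.80.

$887.80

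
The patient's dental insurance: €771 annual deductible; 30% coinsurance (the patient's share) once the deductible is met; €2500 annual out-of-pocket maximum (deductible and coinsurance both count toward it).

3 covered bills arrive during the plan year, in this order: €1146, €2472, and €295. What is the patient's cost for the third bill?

€88.50

Bill 1, €1146: deductible takes €771, €375 remains; 30% of €375 = €112.50. Cost to patient: €883.50. OOP to date €883.50.
Bill 2, €2472: deductible met; 30% of €2472 = €741.60. Cost to patient: €741.60. OOP to date €1625.10.
Bill 3, €295: deductible met; 30% of €295 = €88.50. Patient pays €88.50; OOP now €1713.60.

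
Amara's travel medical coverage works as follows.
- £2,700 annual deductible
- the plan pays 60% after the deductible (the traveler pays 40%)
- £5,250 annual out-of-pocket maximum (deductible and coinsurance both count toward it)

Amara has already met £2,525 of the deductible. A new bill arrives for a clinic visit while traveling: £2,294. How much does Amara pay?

£1,022.60

£2,525 of the £2,700 deductible is already met, leaving £175.
That leaves £2,294 − £175 = £2,119 for coinsurance.
Traveler's 40% share of £2,119 is £847.60.
That puts the traveler's cost at £175 + £847.60 = £1,022.60 before any cap.
Year-to-date out-of-pocket becomes £2,525 + £1,022.60 = £3,547.60, still under the £5,250 maximum, so no cap applies.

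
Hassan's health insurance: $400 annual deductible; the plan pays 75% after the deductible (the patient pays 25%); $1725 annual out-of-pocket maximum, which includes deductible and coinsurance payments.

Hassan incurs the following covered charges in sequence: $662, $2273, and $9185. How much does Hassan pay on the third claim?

Claim 1 — $662: $400 finishes the deductible; $262 goes to coinsurance; coinsurance $262 × 25% = $65.50. Patient pays $465.50; OOP now $465.50.
Claim 2 — $2273: 25% coinsurance on $2273 = $568.25. Cost to patient: $568.25. OOP to date $1033.75.
Claim 3 — $9185: deductible met; 25% of $9185 = $2296.25. That would push OOP to $3330, over the $1725 cap, so patient pays $1725 − $1033.75 = $691.25.

$691.25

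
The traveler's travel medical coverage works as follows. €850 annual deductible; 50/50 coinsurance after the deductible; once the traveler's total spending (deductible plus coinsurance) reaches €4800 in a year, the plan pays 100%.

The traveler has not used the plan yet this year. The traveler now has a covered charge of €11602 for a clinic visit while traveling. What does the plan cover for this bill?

€6802

Nothing has been paid toward the €850 deductible, so the first €850 of this charge is applied there.
That leaves €11602 − €850 = €10752 for coinsurance.
50% of €10752 = €5376 falls to the traveler.
That puts the traveler's cost at €850 + €5376 = €6226 before any cap.
Adding €6226 to the €0 already spent would give €6226, which exceeds the €4800 cap; the traveler pays just €4800 − €0 = €4800.
Insurer pays the balance: €11602 − €4800 = €6802.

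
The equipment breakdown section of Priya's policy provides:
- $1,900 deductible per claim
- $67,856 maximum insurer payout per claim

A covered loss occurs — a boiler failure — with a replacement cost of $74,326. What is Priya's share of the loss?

$6,470

Subtract the deductible: $74,326 − $1,900 = $72,426.
$72,426 exceeds the $67,856 limit, so the insurer pays the limit: $67,856.
The business owner bears the rest of the original loss: $74,326 − $67,856 = $6,470.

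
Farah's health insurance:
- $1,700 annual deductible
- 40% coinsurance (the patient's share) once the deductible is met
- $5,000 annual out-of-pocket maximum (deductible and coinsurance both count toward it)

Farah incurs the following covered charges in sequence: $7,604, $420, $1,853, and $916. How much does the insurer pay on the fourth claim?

$886.80

Claim 1 ($7,604): deductible takes $1,700, $5,904 remains; coinsurance $5,904 × 40% = $2,361.60. Patient owes $4,061.60 (running OOP $4,061.60). Insurer: $7,604 − $4,061.60 = $3,542.40.
Claim 2 ($420): 40% coinsurance on $420 = $168. Patient owes $168 (running OOP $4,229.60). Plan pays $420 − $168 = $252.
Claim 3 ($1,853): 40% coinsurance on $1,853 = $741.20. Patient owes $741.20 (running OOP $4,970.80). Plan pays $1,853 − $741.20 = $1,111.80.
Claim 4 ($916): deductible already satisfied, so patient's share is 40% × $916 = $366.40. OOP would hit $5,337.20 > $5,000, so the cap limits the patient to $5,000 − $4,970.80 = $29.20. Insurer: $916 − $29.20 = $886.80.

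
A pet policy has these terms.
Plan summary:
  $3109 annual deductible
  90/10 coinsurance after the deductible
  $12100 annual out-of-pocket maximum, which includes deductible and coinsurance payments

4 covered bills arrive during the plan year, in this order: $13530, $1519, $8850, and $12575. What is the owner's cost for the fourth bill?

Claim 1 — $13530: $3109 to deductible, leaving $10421; 10% of $10421 = $1042.10. Owner pays $4151.10; OOP now $4151.10.
Claim 2 — $1519: 10% coinsurance on $1519 = $151.90. Owner owes $151.90 (running OOP $4303).
Claim 3 — $8850: deductible already satisfied, so owner's share is 10% × $8850 = $885. Owner owes $885 (running OOP $5188).
Claim 4 — $12575: deductible already satisfied, so owner's share is 10% × $12575 = $1257.50. Owner owes $1257.50 (running OOP $6445.50).

$1257.50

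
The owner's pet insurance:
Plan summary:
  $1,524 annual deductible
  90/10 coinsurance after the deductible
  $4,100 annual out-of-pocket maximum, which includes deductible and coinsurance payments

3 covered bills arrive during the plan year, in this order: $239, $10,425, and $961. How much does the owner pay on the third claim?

$96.10

#1 ($239): entire amount goes to the deductible. Cost to owner: $239. OOP to date $239.
#2 ($10,425): $1,285 to deductible, leaving $9,140; 10% of $9,140 = $914. Owner pays $2,199; OOP now $2,438.
#3 ($961): deductible met; 10% of $961 = $96.10. Cost to owner: $96.10. OOP to date $2,534.10.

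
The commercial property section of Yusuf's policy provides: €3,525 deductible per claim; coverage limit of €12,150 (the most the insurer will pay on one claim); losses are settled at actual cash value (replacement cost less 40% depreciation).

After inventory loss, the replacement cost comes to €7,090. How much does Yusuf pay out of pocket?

Depreciate 40%: the covered value is €7,090 × 0.6 = €4,254.
Subtract the deductible: €4,254 − €3,525 = €729.
€729 ≤ €12,150, so the limit doesn't bind; insurer pays €729.
The business bears the rest of the original loss: €7,090 − €729 = €6,361.

€6,361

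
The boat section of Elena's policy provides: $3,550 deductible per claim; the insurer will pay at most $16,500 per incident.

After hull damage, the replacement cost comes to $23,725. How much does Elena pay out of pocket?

Subtract the deductible: $23,725 − $3,550 = $20,175.
The $16,500 per-incident cap binds; insurer pays $16,500.
Owner's share is the uncovered remainder: $23,725 − $16,500 = $7,225.

$7,225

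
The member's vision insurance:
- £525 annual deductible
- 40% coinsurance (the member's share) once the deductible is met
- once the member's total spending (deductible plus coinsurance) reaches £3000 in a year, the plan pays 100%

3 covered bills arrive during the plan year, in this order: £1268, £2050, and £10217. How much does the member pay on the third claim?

Claim 1 (£1268): deductible takes £525, £743 remains; member's 40% is £297.20. Member owes £822.20 (running OOP £822.20).
Claim 2 (£2050): 40% coinsurance on £2050 = £820. Cost to member: £820. OOP to date £1642.20.
Claim 3 (£10217): deductible already satisfied, so member's share is 40% × £10217 = £4086.80. Adding that to £1642.20 gives £5729, past the £3000 cap; member pays only £3000 − £1642.20 = £1357.80.

£1357.80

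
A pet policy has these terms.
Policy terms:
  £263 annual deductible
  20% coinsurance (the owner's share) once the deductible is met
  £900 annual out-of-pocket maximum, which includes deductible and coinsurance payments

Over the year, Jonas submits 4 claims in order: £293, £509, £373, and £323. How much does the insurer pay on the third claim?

Bill 1, £293: £263 to deductible, leaving £30; coinsurance £30 × 20% = £6. Owner owes £269 (running OOP £269). Plan pays £293 − £269 = £24.
Bill 2, £509: deductible met; 20% of £509 = £101.80. Cost to owner: £101.80. OOP to date £370.80. Plan pays £509 − £101.80 = £407.20.
Bill 3, £373: deductible already satisfied, so owner's share is 20% × £373 = £74.60. Owner owes £74.60 (running OOP £445.40). Plan pays £373 − £74.60 = £298.40.

£298.40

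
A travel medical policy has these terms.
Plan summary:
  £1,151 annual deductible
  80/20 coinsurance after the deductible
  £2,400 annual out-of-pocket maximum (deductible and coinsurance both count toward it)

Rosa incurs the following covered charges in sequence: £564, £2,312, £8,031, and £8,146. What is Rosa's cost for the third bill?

Claim 1 (£564): fully absorbed by the deductible. Traveler owes £564 (running OOP £564).
Claim 2 (£2,312): deductible takes £587, £1,725 remains; coinsurance £1,725 × 20% = £345. Traveler owes £932 (running OOP £1,496).
Claim 3 (£8,031): deductible already satisfied, so traveler's share is 20% × £8,031 = £1,606.20. OOP would hit £3,102.20 > £2,400, so the cap limits the traveler to £2,400 − £1,496 = £904.

£904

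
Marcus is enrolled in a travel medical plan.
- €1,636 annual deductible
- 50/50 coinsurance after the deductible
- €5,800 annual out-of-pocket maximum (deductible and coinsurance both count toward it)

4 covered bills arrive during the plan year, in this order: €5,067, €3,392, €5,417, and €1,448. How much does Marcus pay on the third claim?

Claim 1 — €5,067: €1,636 finishes the deductible; €3,431 goes to coinsurance; traveler's 50% is €1,715.50. Traveler pays €3,351.50; OOP now €3,351.50.
Claim 2 — €3,392: deductible already satisfied, so traveler's share is 50% × €3,392 = €1,696. Traveler pays €1,696; OOP now €5,047.50.
Claim 3 — €5,417: deductible already satisfied, so traveler's share is 50% × €5,417 = €2,708.50. Adding that to €5,047.50 gives €7,756, past the €5,800 cap; traveler pays only €5,800 − €5,047.50 = €752.50.

€752.50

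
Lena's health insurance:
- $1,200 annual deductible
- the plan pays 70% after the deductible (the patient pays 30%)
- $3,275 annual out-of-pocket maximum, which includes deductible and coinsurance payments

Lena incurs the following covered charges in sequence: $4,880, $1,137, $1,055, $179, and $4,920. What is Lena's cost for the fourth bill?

$53.70

Claim 1 — $4,880: $1,200 finishes the deductible; $3,680 goes to coinsurance; coinsurance $3,680 × 30% = $1,104. Patient owes $2,304 (running OOP $2,304).
Claim 2 — $1,137: deductible already satisfied, so patient's share is 30% × $1,137 = $341.10. Cost to patient: $341.10. OOP to date $2,645.10.
Claim 3 — $1,055: 30% coinsurance on $1,055 = $316.50. Patient pays $316.50; OOP now $2,961.60.
Claim 4 — $179: deductible already satisfied, so patient's share is 30% × $179 = $53.70. Patient pays $53.70; OOP now $3,015.30.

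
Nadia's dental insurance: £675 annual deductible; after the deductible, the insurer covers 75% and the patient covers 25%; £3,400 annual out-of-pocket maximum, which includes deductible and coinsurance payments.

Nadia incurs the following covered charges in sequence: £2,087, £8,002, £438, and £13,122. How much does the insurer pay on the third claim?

Claim 1 — £2,087: deductible takes £675, £1,412 remains; coinsurance £1,412 × 25% = £353. Cost to patient: £1,028. OOP to date £1,028. Plan pays £2,087 − £1,028 = £1,059.
Claim 2 — £8,002: deductible met; 25% of £8,002 = £2,000.50. Patient pays £2,000.50; OOP now £3,028.50. Insurer: £8,002 − £2,000.50 = £6,001.50.
Claim 3 — £438: deductible already satisfied, so patient's share is 25% × £438 = £109.50. Cost to patient: £109.50. OOP to date £3,138. Plan pays £438 − £109.50 = £328.50.

£328.50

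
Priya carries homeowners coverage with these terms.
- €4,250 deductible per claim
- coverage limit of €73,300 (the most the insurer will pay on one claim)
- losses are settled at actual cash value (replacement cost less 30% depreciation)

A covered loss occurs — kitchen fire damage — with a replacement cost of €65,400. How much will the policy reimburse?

Depreciate 30%: the covered value is €65,400 × 0.7 = €45,780.
Subtract the deductible: €45,780 − €4,250 = €41,530.
€41,530 ≤ €73,300, so the limit doesn't bind; insurer pays €41,530.

€41,530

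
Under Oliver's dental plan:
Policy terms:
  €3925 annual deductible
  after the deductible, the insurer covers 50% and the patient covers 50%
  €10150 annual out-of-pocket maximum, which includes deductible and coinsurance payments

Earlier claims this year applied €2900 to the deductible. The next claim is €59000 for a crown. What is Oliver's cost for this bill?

€2900 of the €3925 deductible is already met, leaving €1025.
After the €1025 deductible portion, €59000 − €1025 = €57975 is subject to coinsurance.
50% of €57975 = €28987.50 falls to the patient.
Patient responsibility before any cap: €1025 + €28987.50 = €30012.50.
That would bring total out-of-pocket to €32912.50, past the €10150 cap. The patient is capped at €10150 − €2900 = €7250 on this claim.

€7250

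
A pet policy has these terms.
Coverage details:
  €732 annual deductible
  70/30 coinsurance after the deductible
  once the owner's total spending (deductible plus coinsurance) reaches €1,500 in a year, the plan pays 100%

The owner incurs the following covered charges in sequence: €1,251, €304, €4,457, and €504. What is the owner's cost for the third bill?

Claim 1 — €1,251: deductible takes €732, €519 remains; owner's 30% is €155.70. Cost to owner: €887.70. OOP to date €887.70.
Claim 2 — €304: deductible already satisfied, so owner's share is 30% × €304 = €91.20. Owner pays €91.20; OOP now €978.90.
Claim 3 — €4,457: deductible met; 30% of €4,457 = €1,337.10. OOP would hit €2,316 > €1,500, so the cap limits the owner to €1,500 − €978.90 = €521.10.

€521.10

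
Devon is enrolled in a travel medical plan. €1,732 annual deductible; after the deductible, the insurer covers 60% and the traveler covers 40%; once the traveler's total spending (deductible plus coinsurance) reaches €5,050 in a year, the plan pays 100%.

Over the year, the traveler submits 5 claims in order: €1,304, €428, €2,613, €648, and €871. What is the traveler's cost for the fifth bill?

Bill 1, €1,304: entire amount goes to the deductible. Cost to traveler: €1,304. OOP to date €1,304.
Bill 2, €428: fully absorbed by the deductible. Cost to traveler: €428. OOP to date €1,732.
Bill 3, €2,613: deductible already satisfied, so traveler's share is 40% × €2,613 = €1,045.20. Cost to traveler: €1,045.20. OOP to date €2,777.20.
Bill 4, €648: deductible already satisfied, so traveler's share is 40% × €648 = €259.20. Cost to traveler: €259.20. OOP to date €3,036.40.
Bill 5, €871: 40% coinsurance on €871 = €348.40. Traveler pays €348.40; OOP now €3,384.80.

€348.40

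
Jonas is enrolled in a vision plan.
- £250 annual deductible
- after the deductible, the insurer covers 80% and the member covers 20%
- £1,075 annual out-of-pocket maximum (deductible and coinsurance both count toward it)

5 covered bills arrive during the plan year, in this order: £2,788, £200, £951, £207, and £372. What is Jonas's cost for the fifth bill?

Bill 1, £2,788: deductible takes £250, £2,538 remains; member's 20% is £507.60. Cost to member: £757.60. OOP to date £757.60.
Bill 2, £200: deductible met; 20% of £200 = £40. Cost to member: £40. OOP to date £797.60.
Bill 3, £951: deductible already satisfied, so member's share is 20% × £951 = £190.20. Cost to member: £190.20. OOP to date £987.80.
Bill 4, £207: deductible already satisfied, so member's share is 20% × £207 = £41.40. Cost to member: £41.40. OOP to date £1,029.20.
Bill 5, £372: 20% coinsurance on £372 = £74.40. That would push OOP to £1,103.60, over the £1,075 cap, so member pays £1,075 − £1,029.20 = £45.80.

£45.80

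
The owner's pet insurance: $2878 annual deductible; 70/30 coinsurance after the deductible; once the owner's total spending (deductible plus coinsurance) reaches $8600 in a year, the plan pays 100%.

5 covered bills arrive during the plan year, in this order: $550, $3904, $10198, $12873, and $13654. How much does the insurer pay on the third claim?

$7138.60

Claim 1 — $550: fully absorbed by the deductible. Owner pays $550; OOP now $550. Plan pays $550 − $550 = $0.
Claim 2 — $3904: $2328 to deductible, leaving $1576; 30% of $1576 = $472.80. Cost to owner: $2800.80. OOP to date $3350.80. Insurer: $3904 − $2800.80 = $1103.20.
Claim 3 — $10198: deductible met; 30% of $10198 = $3059.40. Cost to owner: $3059.40. OOP to date $6410.20. Insurer: $10198 − $3059.40 = $7138.60.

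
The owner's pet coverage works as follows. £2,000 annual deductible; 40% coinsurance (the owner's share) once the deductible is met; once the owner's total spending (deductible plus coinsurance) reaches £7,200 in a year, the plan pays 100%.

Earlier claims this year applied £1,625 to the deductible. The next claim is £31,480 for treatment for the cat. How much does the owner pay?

Deductible still to meet: £2,000 − £1,625 = £375.
After the £375 deductible portion, £31,480 − £375 = £31,105 is subject to coinsurance.
40% of £31,105 = £12,442 falls to the owner.
Owner responsibility before any cap: £375 + £12,442 = £12,817.
That would bring total out-of-pocket to £14,442, past the £7,200 cap. The owner is capped at £7,200 − £1,625 = £5,575 on this claim.

£5,575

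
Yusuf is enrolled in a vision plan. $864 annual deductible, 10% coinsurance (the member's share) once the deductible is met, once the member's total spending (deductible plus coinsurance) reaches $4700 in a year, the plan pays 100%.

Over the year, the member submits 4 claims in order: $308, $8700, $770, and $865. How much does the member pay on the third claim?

Claim 1 ($308): entire amount goes to the deductible. Member owes $308 (running OOP $308).
Claim 2 ($8700): $556 to deductible, leaving $8144; 10% of $8144 = $814.40. Member pays $1370.40; OOP now $1678.40.
Claim 3 ($770): deductible already satisfied, so member's share is 10% × $770 = $77. Member owes $77 (running OOP $1755.40).

$77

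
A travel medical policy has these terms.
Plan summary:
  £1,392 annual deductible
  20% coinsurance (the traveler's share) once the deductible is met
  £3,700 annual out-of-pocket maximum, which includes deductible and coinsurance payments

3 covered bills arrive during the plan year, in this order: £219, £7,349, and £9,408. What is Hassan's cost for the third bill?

Claim 1 (£219): fully absorbed by the deductible. Traveler owes £219 (running OOP £219).
Claim 2 (£7,349): £1,173 finishes the deductible; £6,176 goes to coinsurance; 20% of £6,176 = £1,235.20. Cost to traveler: £2,408.20. OOP to date £2,627.20.
Claim 3 (£9,408): deductible met; 20% of £9,408 = £1,881.60. Adding that to £2,627.20 gives £4,508.80, past the £3,700 cap; traveler pays only £3,700 − £2,627.20 = £1,072.80.

£1,072.80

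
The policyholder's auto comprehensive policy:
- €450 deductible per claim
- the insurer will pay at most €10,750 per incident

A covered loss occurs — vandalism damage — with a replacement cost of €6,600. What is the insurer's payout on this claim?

After the deductible, €6,600 − €450 = €6,150 remains.
That's under the €10,750 cap, so the insurer reimburses the full €6,150.

€6,150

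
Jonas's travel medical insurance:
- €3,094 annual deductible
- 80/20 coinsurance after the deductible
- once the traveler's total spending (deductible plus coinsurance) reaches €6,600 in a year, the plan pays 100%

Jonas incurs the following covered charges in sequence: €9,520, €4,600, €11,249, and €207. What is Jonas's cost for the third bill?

€1,300.80

#1 (€9,520): €3,094 finishes the deductible; €6,426 goes to coinsurance; coinsurance €6,426 × 20% = €1,285.20. Cost to traveler: €4,379.20. OOP to date €4,379.20.
#2 (€4,600): deductible already satisfied, so traveler's share is 20% × €4,600 = €920. Traveler owes €920 (running OOP €5,299.20).
#3 (€11,249): 20% coinsurance on €11,249 = €2,249.80. That would push OOP to €7,549, over the €6,600 cap, so traveler pays €6,600 − €5,299.20 = €1,300.80.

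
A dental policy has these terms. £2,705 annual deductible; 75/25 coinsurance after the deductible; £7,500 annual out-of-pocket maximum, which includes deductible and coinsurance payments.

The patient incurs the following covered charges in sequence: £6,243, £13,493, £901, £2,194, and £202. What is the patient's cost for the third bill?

Claim 1 (£6,243): £2,705 to deductible, leaving £3,538; patient's 25% is £884.50. Patient owes £3,589.50 (running OOP £3,589.50).
Claim 2 (£13,493): deductible already satisfied, so patient's share is 25% × £13,493 = £3,373.25. Patient pays £3,373.25; OOP now £6,962.75.
Claim 3 (£901): deductible met; 25% of £901 = £225.25. Patient pays £225.25; OOP now £7,188.

£225.25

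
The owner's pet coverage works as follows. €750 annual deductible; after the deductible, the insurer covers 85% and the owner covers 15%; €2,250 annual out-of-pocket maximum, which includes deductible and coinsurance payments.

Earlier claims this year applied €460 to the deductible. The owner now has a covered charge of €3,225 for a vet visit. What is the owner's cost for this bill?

Remaining deductible: €750 − €460 = €290.
The remaining €2,935 (= €3,225 − €290) moves to coinsurance.
15% of €2,935 = €440.25 falls to the owner.
Owner responsibility before any cap: €290 + €440.25 = €730.25.
Total out-of-pocket so far would be €460 + €730.25 = €1,190.25, below the €2,250 cap — no reduction.

€730.25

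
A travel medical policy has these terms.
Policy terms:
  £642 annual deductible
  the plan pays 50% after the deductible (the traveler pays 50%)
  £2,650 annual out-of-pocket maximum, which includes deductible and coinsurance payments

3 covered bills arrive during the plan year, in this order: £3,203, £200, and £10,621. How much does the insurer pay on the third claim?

#1 (£3,203): £642 finishes the deductible; £2,561 goes to coinsurance; coinsurance £2,561 × 50% = £1,280.50. Cost to traveler: £1,922.50. OOP to date £1,922.50. Plan pays £3,203 − £1,922.50 = £1,280.50.
#2 (£200): deductible met; 50% of £200 = £100. Traveler pays £100; OOP now £2,022.50. Plan pays £200 − £100 = £100.
#3 (£10,621): deductible already satisfied, so traveler's share is 50% × £10,621 = £5,310.50. That would push OOP to £7,333, over the £2,650 cap, so traveler pays £2,650 − £2,022.50 = £627.50. Insurer: £10,621 − £627.50 = £9,993.50.

£9,993.50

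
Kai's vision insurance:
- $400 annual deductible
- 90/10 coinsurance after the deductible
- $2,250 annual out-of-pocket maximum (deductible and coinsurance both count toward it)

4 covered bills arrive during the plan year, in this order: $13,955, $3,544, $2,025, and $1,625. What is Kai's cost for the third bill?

$140.10

#1 ($13,955): $400 finishes the deductible; $13,555 goes to coinsurance; member's 10% is $1,355.50. Cost to member: $1,755.50. OOP to date $1,755.50.
#2 ($3,544): 10% coinsurance on $3,544 = $354.40. Cost to member: $354.40. OOP to date $2,109.90.
#3 ($2,025): deductible met; 10% of $2,025 = $202.50. That would push OOP to $2,312.40, over the $2,250 cap, so member pays $2,250 − $2,109.90 = $140.10.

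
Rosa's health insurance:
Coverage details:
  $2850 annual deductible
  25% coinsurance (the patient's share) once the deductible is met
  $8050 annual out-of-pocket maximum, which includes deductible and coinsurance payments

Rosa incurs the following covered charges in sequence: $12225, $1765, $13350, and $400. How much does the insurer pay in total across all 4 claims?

$19690

#1 ($12225): $2850 finishes the deductible; $9375 goes to coinsurance; coinsurance $9375 × 25% = $2343.75. Patient pays $5193.75; OOP now $5193.75. Insurer: $12225 − $5193.75 = $7031.25.
#2 ($1765): 25% coinsurance on $1765 = $441.25. Patient pays $441.25; OOP now $5635. Plan pays $1765 − $441.25 = $1323.75.
#3 ($13350): deductible met; 25% of $13350 = $3337.50. That would push OOP to $8972.50, over the $8050 cap, so patient pays $8050 − $5635 = $2415. Insurer: $13350 − $2415 = $10935.
#4 ($400): deductible met; 25% of $400 = $100. OOP would hit $8150 > $8050, so the cap limits the patient to $8050 − $8050 = $0. Insurer: $400 − $0 = $400.
Insurer total: $7031.25 + $1323.75 + $10935 + $400 = $19690.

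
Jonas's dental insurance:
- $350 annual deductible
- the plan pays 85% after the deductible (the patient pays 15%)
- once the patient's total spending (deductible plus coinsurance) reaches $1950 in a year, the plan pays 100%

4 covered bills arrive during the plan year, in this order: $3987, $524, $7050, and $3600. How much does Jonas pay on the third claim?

$975.85

Bill 1, $3987: $350 to deductible, leaving $3637; 15% of $3637 = $545.55. Patient owes $895.55 (running OOP $895.55).
Bill 2, $524: 15% coinsurance on $524 = $78.60. Patient owes $78.60 (running OOP $974.15).
Bill 3, $7050: deductible already satisfied, so patient's share is 15% × $7050 = $1057.50. That would push OOP to $2031.65, over the $1950 cap, so patient pays $1950 − $974.15 = $975.85.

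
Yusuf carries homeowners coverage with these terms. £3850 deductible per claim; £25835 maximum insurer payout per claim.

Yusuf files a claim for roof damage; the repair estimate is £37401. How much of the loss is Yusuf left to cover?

Subtract the deductible: £37401 − £3850 = £33551.
The £25835 per-incident cap binds; insurer pays £25835.
The homeowner bears the rest of the original loss: £37401 − £25835 = £11566.

£11566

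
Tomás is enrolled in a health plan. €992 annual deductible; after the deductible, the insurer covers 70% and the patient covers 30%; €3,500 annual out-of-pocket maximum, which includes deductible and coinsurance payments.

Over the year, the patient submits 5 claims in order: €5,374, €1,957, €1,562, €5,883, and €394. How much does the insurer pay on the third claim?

€1,093.40

Claim 1 (€5,374): deductible takes €992, €4,382 remains; coinsurance €4,382 × 30% = €1,314.60. Patient pays €2,306.60; OOP now €2,306.60. Plan pays €5,374 − €2,306.60 = €3,067.40.
Claim 2 (€1,957): 30% coinsurance on €1,957 = €587.10. Patient pays €587.10; OOP now €2,893.70. Insurer: €1,957 − €587.10 = €1,369.90.
Claim 3 (€1,562): deductible already satisfied, so patient's share is 30% × €1,562 = €468.60. Patient owes €468.60 (running OOP €3,362.30). Plan pays €1,562 − €468.60 = €1,093.40.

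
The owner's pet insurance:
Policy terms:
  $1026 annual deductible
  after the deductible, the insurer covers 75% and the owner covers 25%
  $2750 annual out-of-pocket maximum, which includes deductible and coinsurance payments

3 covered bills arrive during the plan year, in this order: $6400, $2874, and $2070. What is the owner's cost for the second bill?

$380.50

Claim 1 ($6400): $1026 finishes the deductible; $5374 goes to coinsurance; 25% of $5374 = $1343.50. Cost to owner: $2369.50. OOP to date $2369.50.
Claim 2 ($2874): deductible already satisfied, so owner's share is 25% × $2874 = $718.50. Adding that to $2369.50 gives $3088, past the $2750 cap; owner pays only $2750 − $2369.50 = $380.50.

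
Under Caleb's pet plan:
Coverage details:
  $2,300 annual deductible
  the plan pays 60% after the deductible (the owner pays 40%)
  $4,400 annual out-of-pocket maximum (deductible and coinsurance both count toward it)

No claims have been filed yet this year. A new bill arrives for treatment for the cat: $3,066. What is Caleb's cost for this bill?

Nothing has been paid toward the $2,300 deductible, so the first $2,300 of this charge is applied there.
That leaves $3,066 − $2,300 = $766 for coinsurance.
Owner's 40% share of $766 is $306.40.
That puts the owner's cost at $2,300 + $306.40 = $2,606.40 before any cap.
Year-to-date out-of-pocket becomes $0 + $2,606.40 = $2,606.40, still under the $4,400 maximum, so no cap applies.

$2,606.40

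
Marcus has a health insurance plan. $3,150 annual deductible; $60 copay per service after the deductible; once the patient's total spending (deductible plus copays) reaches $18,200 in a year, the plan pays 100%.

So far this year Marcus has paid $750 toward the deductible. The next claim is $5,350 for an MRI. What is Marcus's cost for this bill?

Remaining deductible: $3,150 − $750 = $2,400.
That leaves $5,350 − $2,400 = $2,950 for the copay.
Copay on this service: $60.
Patient responsibility before any cap: $2,400 + $60 = $2,460.
Year-to-date out-of-pocket becomes $750 + $2,460 = $3,210, still under the $18,200 maximum, so no cap applies.

$2,460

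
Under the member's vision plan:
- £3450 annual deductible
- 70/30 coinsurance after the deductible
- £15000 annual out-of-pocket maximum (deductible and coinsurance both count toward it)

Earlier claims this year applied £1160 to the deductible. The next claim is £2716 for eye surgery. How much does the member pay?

£2417.80

Deductible still to meet: £3450 − £1160 = £2290.
That leaves £2716 − £2290 = £426 for coinsurance.
30% of £426 = £127.80 falls to the member.
That puts the member's cost at £2290 + £127.80 = £2417.80 before any cap.
Year-to-date out-of-pocket becomes £1160 + £2417.80 = £3577.80, still under the £15000 maximum, so no cap applies.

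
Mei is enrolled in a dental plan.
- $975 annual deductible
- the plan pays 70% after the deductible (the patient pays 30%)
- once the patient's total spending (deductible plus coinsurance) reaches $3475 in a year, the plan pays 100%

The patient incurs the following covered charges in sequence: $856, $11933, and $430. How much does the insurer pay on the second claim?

Claim 1 ($856): fully absorbed by the deductible. Cost to patient: $856. OOP to date $856. Insurer: $856 − $856 = $0.
Claim 2 ($11933): deductible takes $119, $11814 remains; 30% of $11814 = $3544.20. Deductible plus coinsurance: $119 + $3544.20 = $3663.20. OOP would hit $4519.20 > $3475, so the cap limits the patient to $3475 − $856 = $2619. Insurer: $11933 − $2619 = $9314.

$9314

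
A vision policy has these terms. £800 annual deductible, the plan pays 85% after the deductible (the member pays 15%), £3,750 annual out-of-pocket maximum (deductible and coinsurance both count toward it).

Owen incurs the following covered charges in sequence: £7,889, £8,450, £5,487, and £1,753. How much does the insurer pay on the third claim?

£4,867.85

Claim 1 — £7,889: deductible takes £800, £7,089 remains; member's 15% is £1,063.35. Member pays £1,863.35; OOP now £1,863.35. Plan pays £7,889 − £1,863.35 = £6,025.65.
Claim 2 — £8,450: deductible met; 15% of £8,450 = £1,267.50. Member owes £1,267.50 (running OOP £3,130.85). Insurer: £8,450 − £1,267.50 = £7,182.50.
Claim 3 — £5,487: deductible already satisfied, so member's share is 15% × £5,487 = £823.05. OOP would hit £3,953.90 > £3,750, so the cap limits the member to £3,750 − £3,130.85 = £619.15. Insurer: £5,487 − £619.15 = £4,867.85.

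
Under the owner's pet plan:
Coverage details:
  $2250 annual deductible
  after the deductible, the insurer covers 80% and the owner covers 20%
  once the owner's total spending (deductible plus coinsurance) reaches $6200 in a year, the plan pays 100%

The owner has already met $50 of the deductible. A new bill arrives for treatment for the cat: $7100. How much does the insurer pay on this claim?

$3920

Deductible still to meet: $2250 − $50 = $2200.
The remaining $4900 (= $7100 − $2200) moves to coinsurance.
20% of $4900 = $980 falls to the owner.
Owner responsibility before any cap: $2200 + $980 = $3180.
Total out-of-pocket so far would be $50 + $3180 = $3230, below the $6200 cap — no reduction.
The insurer covers the remainder: $7100 − $3180 = $3920.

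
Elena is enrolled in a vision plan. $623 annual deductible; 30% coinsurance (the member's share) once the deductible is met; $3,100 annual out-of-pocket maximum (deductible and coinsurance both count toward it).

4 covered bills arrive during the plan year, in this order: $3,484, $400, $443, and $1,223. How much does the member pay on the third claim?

Bill 1, $3,484: $623 finishes the deductible; $2,861 goes to coinsurance; member's 30% is $858.30. Cost to member: $1,481.30. OOP to date $1,481.30.
Bill 2, $400: 30% coinsurance on $400 = $120. Member owes $120 (running OOP $1,601.30).
Bill 3, $443: deductible already satisfied, so member's share is 30% × $443 = $132.90. Member pays $132.90; OOP now $1,734.20.

$132.90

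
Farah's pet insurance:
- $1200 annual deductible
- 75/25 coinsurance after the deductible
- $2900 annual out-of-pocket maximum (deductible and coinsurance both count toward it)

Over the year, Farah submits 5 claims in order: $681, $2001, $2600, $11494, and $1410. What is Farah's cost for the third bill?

$650

Claim 1 — $681: all of it applies to the deductible. Owner pays $681; OOP now $681.
Claim 2 — $2001: $519 to deductible, leaving $1482; owner's 25% is $370.50. Cost to owner: $889.50. OOP to date $1570.50.
Claim 3 — $2600: 25% coinsurance on $2600 = $650. Owner pays $650; OOP now $2220.50.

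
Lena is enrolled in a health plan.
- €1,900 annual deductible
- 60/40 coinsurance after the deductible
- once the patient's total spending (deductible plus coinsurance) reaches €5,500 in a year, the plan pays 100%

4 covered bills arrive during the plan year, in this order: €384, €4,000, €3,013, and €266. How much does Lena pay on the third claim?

€1,205.20

#1 (€384): entire amount goes to the deductible. Cost to patient: €384. OOP to date €384.
#2 (€4,000): €1,516 to deductible, leaving €2,484; coinsurance €2,484 × 40% = €993.60. Patient pays €2,509.60; OOP now €2,893.60.
#3 (€3,013): deductible met; 40% of €3,013 = €1,205.20. Cost to patient: €1,205.20. OOP to date €4,098.80.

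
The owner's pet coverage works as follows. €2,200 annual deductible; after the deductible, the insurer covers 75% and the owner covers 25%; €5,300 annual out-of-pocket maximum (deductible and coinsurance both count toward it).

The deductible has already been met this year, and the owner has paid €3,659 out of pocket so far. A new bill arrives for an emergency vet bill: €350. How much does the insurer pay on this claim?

With the deductible met, the entire €350 is subject to coinsurance.
Owner's 25% share of €350 is €87.50.
Total out-of-pocket so far would be €3,659 + €87.50 = €3,746.50, below the €5,300 cap — no reduction.
Insurer pays the balance: €350 − €87.50 = €262.50.

€262.50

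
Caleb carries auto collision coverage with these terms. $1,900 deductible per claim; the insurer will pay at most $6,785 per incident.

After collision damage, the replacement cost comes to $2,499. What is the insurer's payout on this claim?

$599

Less the $1,900 deductible: $2,499 − $1,900 = $599.
$599 is within the $6,785 limit, so the insurer pays $599.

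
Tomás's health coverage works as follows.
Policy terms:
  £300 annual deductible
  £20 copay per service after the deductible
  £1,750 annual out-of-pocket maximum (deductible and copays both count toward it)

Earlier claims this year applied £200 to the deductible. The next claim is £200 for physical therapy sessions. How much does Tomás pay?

£200 of the £300 deductible is already met, leaving £100.
After the £100 deductible portion, £200 − £100 = £100 is subject to the copay.
Copay on this service: £20.
That puts the patient's cost at £100 + £20 = £120 before any cap.
Year-to-date out-of-pocket becomes £200 + £120 = £320, still under the £1,750 maximum, so no cap applies.

£120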